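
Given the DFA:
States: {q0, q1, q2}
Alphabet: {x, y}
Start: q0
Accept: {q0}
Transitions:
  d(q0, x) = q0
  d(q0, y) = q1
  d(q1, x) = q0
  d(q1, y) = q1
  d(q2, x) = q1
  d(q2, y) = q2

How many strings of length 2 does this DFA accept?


Enumerating all length-2 strings:
  "xx" -> q0 [accept]
  "xy" -> q1 [reject]
  "yx" -> q0 [accept]
  "yy" -> q1 [reject]

2 out of 4


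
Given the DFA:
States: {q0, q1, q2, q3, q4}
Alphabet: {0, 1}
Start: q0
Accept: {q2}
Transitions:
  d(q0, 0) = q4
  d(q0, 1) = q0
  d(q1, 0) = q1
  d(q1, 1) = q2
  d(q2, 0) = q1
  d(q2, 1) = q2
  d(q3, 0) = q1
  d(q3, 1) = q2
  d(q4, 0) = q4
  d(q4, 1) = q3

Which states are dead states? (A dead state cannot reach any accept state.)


Forward reachability from each state:
  q0 -> reaches accept state q2 (live)
  q1 -> reaches accept state q2 (live)
  q2 -> reaches accept state q2 (live)
  q3 -> reaches accept state q2 (live)
  q4 -> reaches accept state q2 (live)

None (all states can reach an accept state)


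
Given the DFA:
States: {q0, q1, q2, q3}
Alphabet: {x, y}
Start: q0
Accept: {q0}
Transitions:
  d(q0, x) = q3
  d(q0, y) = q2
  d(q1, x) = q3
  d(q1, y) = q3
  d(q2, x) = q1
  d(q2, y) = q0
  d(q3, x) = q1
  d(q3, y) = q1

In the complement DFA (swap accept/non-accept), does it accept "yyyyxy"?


Trace: q0 -> q2 -> q0 -> q2 -> q0 -> q3 -> q1
Final: q1
Original accept: {q0}
Complement: q1 is not in original accept

Yes, complement accepts (original rejects)


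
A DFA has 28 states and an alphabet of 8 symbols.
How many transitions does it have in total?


Each state has exactly one transition per symbol.
28 * 8 = 224

224


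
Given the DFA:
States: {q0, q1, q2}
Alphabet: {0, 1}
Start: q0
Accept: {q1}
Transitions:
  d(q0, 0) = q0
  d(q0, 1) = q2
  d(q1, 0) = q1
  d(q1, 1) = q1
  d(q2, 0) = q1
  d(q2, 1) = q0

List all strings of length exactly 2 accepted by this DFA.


All strings of length 2: 4 total
Accepted: 1

"10"


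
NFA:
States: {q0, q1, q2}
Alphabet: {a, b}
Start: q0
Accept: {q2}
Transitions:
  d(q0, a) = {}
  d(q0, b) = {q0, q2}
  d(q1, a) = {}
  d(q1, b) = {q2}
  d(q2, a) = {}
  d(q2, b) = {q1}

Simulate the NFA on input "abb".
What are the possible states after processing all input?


Start: {q0}
  --a--> {}
  --b--> {}
  --b--> {}

{} (empty set, no valid transitions)


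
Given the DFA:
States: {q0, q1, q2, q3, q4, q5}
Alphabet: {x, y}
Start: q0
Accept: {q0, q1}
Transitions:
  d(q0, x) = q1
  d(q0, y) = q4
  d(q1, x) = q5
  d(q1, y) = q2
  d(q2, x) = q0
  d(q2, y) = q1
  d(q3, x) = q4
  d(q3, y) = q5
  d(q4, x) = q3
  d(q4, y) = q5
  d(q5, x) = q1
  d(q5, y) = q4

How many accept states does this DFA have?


Accept states listed: {q0, q1}
Counting: q0(1) q1(2)

2


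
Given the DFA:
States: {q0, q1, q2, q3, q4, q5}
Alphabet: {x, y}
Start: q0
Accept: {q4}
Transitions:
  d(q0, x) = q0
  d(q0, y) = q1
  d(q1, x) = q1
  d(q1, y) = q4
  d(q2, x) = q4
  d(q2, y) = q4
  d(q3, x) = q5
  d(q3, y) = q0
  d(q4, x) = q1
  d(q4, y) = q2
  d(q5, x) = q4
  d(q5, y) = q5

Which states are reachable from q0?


BFS from q0:
  layer 0: {q0}
  layer 1: {q1}
  layer 2: {q4}
  layer 3: {q2}

{q0, q1, q2, q4}


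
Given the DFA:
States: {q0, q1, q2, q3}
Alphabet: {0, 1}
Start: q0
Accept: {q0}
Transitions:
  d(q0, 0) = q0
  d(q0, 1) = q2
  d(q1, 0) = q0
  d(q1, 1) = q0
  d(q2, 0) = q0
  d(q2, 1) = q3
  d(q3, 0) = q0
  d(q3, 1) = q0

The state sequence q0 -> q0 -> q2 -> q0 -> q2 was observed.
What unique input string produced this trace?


Trace back each transition to find the symbol:
  q0 --[0]--> q0
  q0 --[1]--> q2
  q2 --[0]--> q0
  q0 --[1]--> q2

"0101"


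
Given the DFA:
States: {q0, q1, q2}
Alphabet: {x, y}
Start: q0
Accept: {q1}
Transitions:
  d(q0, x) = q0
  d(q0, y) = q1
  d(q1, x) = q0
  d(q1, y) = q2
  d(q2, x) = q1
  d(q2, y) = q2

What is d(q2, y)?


Looking up transition d(q2, y)

q2


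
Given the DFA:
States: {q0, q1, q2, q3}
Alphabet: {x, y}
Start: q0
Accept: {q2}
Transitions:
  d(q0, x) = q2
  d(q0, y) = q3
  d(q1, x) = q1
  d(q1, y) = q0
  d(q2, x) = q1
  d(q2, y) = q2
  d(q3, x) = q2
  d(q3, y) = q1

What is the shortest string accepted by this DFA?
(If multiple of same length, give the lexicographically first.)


BFS by string length (lex-first path to each state shown):
  len 0: q0<-""
  len 1: q2<-"x", q3<-"y"
Found accept state at length 1.

"x"


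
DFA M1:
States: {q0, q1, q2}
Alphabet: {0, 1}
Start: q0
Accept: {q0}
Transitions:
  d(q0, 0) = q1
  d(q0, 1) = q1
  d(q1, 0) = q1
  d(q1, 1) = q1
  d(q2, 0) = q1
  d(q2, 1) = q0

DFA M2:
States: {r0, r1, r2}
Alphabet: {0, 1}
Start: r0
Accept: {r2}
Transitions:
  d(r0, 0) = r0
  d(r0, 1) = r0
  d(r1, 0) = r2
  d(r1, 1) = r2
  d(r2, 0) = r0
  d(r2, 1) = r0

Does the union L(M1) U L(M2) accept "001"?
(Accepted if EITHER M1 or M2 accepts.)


M1: final=q1 accepted=False
M2: final=r0 accepted=False

No, union rejects (neither accepts)


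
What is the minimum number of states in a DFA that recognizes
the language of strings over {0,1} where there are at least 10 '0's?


States: count = 0, 1, ..., 9, and a final '>= 10' state.
Total: 10 + 1 = 11. Accept = '>= 10' state.

11


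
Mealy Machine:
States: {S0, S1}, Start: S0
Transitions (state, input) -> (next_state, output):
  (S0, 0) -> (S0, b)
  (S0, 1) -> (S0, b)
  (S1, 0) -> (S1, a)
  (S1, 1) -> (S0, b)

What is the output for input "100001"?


Step-by-step:
  (S0, 1) -> (S0, b)
  (S0, 0) -> (S0, b)
  (S0, 0) -> (S0, b)
  (S0, 0) -> (S0, b)
  (S0, 0) -> (S0, b)
  (S0, 1) -> (S0, b)

"bbbbbb"


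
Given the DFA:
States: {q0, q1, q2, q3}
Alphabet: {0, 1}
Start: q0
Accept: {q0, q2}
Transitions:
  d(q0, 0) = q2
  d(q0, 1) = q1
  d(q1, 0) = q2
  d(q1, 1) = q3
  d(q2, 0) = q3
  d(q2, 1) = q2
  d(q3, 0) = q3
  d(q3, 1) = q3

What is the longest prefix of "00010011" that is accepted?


Run the DFA, marking each prefix where the state is accepting:
  "" -> q0 [accept]
  "0" -> q2 [accept]
  "00" -> q3 [reject]
  "000" -> q3 [reject]
  "0001" -> q3 [reject]
  "00010" -> q3 [reject]
  "000100" -> q3 [reject]
  "0001001" -> q3 [reject]
  "00010011" -> q3 [reject]

"0"


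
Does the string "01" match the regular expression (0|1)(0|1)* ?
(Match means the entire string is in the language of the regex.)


|string| = 2; first = '0'; last = '1'

Yes, "01" matches (0|1)(0|1)*


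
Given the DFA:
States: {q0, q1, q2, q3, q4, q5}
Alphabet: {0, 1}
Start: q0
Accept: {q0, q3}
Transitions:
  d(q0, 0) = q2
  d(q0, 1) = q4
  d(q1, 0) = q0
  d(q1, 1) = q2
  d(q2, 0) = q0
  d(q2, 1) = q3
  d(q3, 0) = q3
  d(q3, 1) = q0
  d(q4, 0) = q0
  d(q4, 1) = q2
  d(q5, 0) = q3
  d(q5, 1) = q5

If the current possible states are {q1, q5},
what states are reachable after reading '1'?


Apply transition on '1' from each current state:
  d(q1, 1) = q2
  d(q5, 1) = q5

{q2, q5}


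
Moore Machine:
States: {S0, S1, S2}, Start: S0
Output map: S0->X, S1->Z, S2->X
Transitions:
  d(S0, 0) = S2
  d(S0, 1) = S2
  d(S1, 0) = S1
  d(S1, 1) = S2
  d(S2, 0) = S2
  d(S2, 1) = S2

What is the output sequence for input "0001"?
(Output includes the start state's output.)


Start: S0 (output X)
  --0--> S2 (output X)
  --0--> S2 (output X)
  --0--> S2 (output X)
  --1--> S2 (output X)

"XXXXX"


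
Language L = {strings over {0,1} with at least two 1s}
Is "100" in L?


count('1') = 1

No, "100" is not in L


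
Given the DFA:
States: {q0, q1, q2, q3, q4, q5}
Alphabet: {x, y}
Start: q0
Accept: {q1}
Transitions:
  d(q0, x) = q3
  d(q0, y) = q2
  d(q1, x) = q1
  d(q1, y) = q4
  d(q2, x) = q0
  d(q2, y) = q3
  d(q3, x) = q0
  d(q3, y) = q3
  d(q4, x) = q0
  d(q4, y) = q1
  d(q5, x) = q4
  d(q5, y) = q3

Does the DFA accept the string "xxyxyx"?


Trace: q0 -> q3 -> q0 -> q2 -> q0 -> q2 -> q0
Final state: q0
Accept states: {q1}

No, rejected (final state q0 is not an accept state)


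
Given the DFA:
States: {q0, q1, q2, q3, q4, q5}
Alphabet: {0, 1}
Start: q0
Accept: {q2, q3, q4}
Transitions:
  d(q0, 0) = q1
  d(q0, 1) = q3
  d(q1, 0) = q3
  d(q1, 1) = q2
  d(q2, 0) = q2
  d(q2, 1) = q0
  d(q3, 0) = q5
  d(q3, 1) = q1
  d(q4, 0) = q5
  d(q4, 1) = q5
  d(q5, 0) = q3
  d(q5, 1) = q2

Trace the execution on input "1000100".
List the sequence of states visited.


Input: 1000100
d(q0, 1) = q3
d(q3, 0) = q5
d(q5, 0) = q3
d(q3, 0) = q5
d(q5, 1) = q2
d(q2, 0) = q2
d(q2, 0) = q2


q0 -> q3 -> q5 -> q3 -> q5 -> q2 -> q2 -> q2


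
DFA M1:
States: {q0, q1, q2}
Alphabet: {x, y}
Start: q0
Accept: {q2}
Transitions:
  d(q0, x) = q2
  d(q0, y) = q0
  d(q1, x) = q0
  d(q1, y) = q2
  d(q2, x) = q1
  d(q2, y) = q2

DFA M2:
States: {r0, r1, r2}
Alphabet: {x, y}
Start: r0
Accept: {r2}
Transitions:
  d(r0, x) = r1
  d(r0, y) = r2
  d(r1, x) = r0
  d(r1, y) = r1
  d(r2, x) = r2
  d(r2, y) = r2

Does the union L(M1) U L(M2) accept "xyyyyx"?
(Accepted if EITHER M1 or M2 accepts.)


M1: final=q1 accepted=False
M2: final=r0 accepted=False

No, union rejects (neither accepts)


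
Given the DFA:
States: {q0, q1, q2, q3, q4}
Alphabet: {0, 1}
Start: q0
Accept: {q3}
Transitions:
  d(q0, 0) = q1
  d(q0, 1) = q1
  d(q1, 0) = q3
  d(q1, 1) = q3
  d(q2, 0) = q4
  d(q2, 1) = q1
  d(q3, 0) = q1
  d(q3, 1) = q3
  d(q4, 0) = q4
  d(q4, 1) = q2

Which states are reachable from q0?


BFS from q0:
  layer 0: {q0}
  layer 1: {q1}
  layer 2: {q3}

{q0, q1, q3}


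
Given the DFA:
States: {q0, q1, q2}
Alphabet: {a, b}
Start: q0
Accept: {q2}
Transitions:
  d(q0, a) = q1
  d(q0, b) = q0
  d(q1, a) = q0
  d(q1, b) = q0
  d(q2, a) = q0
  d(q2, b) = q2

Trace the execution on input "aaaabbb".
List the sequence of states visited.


Input: aaaabbb
d(q0, a) = q1
d(q1, a) = q0
d(q0, a) = q1
d(q1, a) = q0
d(q0, b) = q0
d(q0, b) = q0
d(q0, b) = q0


q0 -> q1 -> q0 -> q1 -> q0 -> q0 -> q0 -> q0


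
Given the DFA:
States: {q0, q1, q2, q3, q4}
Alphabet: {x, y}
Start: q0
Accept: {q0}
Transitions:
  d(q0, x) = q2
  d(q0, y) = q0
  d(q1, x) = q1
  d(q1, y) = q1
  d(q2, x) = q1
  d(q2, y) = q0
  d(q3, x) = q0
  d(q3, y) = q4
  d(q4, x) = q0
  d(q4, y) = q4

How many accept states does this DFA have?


Accept states listed: {q0}
Counting: q0(1)

1


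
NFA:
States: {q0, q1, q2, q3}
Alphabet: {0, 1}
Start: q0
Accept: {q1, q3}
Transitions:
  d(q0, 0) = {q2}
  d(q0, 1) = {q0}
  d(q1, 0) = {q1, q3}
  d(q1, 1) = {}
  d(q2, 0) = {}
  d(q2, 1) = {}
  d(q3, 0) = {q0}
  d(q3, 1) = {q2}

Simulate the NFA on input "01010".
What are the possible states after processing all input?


Start: {q0}
  --0--> {q2}
  --1--> {}
  --0--> {}
  --1--> {}
  --0--> {}

{} (empty set, no valid transitions)


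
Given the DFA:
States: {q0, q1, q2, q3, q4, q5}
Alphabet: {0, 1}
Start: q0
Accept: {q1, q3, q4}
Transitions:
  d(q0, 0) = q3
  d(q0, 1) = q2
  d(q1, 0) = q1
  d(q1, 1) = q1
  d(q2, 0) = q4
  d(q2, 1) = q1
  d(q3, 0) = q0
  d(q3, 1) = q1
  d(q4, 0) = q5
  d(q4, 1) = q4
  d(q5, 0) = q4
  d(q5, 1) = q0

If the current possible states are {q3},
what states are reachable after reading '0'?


Apply transition on '0' from each current state:
  d(q3, 0) = q0

{q0}


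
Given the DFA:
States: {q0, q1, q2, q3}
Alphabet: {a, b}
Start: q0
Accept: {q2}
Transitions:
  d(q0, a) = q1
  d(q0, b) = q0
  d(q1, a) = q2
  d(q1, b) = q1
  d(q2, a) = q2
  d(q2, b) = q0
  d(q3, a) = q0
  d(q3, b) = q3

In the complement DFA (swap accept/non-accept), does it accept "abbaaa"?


Trace: q0 -> q1 -> q1 -> q1 -> q2 -> q2 -> q2
Final: q2
Original accept: {q2}
Complement: q2 is in original accept

No, complement rejects (original accepts)


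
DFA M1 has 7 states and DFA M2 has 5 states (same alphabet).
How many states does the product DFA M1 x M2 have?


Product construction pairs every M1 state with every M2 state.
7 * 5 = 35

35


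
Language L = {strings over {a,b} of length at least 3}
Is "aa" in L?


length = 2

No, "aa" is not in L


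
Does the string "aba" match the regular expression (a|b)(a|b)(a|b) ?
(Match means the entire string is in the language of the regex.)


|string| = 3; first = 'a'; last = 'a'

Yes, "aba" matches (a|b)(a|b)(a|b)


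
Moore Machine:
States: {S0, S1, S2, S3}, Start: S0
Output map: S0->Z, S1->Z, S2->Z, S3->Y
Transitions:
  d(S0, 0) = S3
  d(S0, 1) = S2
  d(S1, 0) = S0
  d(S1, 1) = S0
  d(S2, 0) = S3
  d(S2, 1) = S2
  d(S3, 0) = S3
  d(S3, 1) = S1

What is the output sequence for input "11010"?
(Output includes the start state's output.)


Start: S0 (output Z)
  --1--> S2 (output Z)
  --1--> S2 (output Z)
  --0--> S3 (output Y)
  --1--> S1 (output Z)
  --0--> S0 (output Z)

"ZZZYZZ"


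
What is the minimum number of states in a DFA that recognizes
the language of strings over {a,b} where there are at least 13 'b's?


States: count = 0, 1, ..., 12, and a final '>= 13' state.
Total: 13 + 1 = 14. Accept = '>= 13' state.

14


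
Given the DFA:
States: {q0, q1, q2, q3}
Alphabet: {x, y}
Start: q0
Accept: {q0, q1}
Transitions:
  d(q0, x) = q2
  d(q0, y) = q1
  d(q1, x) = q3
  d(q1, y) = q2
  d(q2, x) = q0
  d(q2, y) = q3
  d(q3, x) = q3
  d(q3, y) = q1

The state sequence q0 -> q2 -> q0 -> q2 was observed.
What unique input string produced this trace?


Trace back each transition to find the symbol:
  q0 --[x]--> q2
  q2 --[x]--> q0
  q0 --[x]--> q2

"xxx"


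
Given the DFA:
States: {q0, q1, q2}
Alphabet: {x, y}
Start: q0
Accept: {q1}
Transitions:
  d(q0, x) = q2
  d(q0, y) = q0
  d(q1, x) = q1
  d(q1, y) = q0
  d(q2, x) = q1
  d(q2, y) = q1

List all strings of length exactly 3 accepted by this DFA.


All strings of length 3: 8 total
Accepted: 4

"xxx", "xyx", "yxx", "yxy"


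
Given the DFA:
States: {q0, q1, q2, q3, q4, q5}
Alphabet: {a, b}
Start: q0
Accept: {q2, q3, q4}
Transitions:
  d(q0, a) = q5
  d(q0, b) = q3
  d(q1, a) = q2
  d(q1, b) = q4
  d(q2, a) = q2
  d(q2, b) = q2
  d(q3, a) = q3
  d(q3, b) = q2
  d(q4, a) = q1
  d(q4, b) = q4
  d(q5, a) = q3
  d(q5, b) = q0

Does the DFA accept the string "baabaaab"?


Trace: q0 -> q3 -> q3 -> q3 -> q2 -> q2 -> q2 -> q2 -> q2
Final state: q2
Accept states: {q2, q3, q4}

Yes, accepted (final state q2 is an accept state)


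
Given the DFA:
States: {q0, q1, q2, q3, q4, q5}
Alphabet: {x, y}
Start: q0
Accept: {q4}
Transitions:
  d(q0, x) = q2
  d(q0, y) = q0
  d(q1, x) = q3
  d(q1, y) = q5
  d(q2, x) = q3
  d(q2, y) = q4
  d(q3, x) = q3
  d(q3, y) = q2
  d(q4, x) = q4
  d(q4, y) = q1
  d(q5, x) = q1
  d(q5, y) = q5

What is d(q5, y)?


Looking up transition d(q5, y)

q5


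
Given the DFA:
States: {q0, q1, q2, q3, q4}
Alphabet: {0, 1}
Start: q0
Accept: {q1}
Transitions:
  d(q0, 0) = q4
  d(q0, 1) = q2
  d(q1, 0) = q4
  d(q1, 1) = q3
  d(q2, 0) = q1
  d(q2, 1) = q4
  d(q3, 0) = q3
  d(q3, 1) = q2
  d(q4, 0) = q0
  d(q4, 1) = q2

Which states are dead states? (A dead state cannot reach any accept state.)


Forward reachability from each state:
  q0 -> reaches accept state q1 (live)
  q1 -> reaches accept state q1 (live)
  q2 -> reaches accept state q1 (live)
  q3 -> reaches accept state q1 (live)
  q4 -> reaches accept state q1 (live)

None (all states can reach an accept state)


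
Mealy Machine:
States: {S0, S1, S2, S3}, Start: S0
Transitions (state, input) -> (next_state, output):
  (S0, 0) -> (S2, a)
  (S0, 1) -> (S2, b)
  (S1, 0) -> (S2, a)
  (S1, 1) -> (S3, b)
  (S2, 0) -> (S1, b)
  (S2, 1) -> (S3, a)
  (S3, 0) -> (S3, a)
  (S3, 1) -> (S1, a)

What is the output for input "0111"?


Step-by-step:
  (S0, 0) -> (S2, a)
  (S2, 1) -> (S3, a)
  (S3, 1) -> (S1, a)
  (S1, 1) -> (S3, b)

"aaab"


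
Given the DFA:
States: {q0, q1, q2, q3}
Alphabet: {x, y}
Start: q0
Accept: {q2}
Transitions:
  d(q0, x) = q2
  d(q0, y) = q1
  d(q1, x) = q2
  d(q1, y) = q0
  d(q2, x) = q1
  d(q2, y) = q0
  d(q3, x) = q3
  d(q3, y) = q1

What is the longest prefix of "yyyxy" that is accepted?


Run the DFA, marking each prefix where the state is accepting:
  "" -> q0 [reject]
  "y" -> q1 [reject]
  "yy" -> q0 [reject]
  "yyy" -> q1 [reject]
  "yyyx" -> q2 [accept]
  "yyyxy" -> q0 [reject]

"yyyx"


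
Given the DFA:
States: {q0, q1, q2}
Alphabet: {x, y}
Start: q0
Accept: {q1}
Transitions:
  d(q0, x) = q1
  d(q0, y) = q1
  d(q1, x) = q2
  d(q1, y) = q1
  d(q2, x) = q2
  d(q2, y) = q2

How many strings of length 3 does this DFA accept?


Enumerating all length-3 strings:
  "xxx" -> q2 [reject]
  "xxy" -> q2 [reject]
  "xyx" -> q2 [reject]
  "xyy" -> q1 [accept]
  "yxx" -> q2 [reject]
  "yxy" -> q2 [reject]
  "yyx" -> q2 [reject]
  "yyy" -> q1 [accept]

2 out of 8


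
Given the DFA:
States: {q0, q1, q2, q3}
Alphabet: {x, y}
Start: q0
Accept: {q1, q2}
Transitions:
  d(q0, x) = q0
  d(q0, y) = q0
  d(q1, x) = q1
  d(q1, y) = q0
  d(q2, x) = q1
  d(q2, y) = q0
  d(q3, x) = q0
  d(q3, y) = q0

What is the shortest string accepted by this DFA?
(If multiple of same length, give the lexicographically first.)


BFS by string length (lex-first path to each state shown):
  len 0: q0<-""
  len 1: q0<-"x"
  len 2: q0<-"xx"
  len 3: q0<-"xxx"
  len 4: q0<-"xxxx"
  len 5: q0<-"xxxxx"
  len 6: q0<-"xxxxxx"
  len 7: q0<-"xxxxxxx"
  len 8: q0<-"xxxxxxxx"

No string accepted (empty language)


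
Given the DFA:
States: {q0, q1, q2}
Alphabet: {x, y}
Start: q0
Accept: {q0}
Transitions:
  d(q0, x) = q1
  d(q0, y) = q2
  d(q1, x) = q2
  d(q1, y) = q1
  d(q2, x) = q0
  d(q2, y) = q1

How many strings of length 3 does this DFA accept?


Enumerating all length-3 strings:
  "xxx" -> q0 [accept]
  "xxy" -> q1 [reject]
  "xyx" -> q2 [reject]
  "xyy" -> q1 [reject]
  "yxx" -> q1 [reject]
  "yxy" -> q2 [reject]
  "yyx" -> q2 [reject]
  "yyy" -> q1 [reject]

1 out of 8


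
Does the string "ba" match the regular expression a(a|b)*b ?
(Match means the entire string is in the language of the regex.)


|string| = 2; first = 'b'; last = 'a'

No, "ba" does not match a(a|b)*b


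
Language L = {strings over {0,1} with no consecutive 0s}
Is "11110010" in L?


'00' occurs at index 4

No, "11110010" is not in L


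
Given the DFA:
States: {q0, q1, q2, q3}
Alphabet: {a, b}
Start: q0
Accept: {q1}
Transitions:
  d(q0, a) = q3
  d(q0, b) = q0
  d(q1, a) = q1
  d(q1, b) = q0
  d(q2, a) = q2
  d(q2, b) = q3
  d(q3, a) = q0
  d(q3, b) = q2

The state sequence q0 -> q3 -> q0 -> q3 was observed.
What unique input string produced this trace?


Trace back each transition to find the symbol:
  q0 --[a]--> q3
  q3 --[a]--> q0
  q0 --[a]--> q3

"aaa"


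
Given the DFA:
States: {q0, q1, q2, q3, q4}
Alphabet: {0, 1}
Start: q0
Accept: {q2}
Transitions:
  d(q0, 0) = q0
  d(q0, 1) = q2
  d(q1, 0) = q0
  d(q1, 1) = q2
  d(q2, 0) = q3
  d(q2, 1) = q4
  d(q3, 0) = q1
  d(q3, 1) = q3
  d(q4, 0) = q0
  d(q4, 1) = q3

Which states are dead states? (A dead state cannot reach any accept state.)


Forward reachability from each state:
  q0 -> reaches accept state q2 (live)
  q1 -> reaches accept state q2 (live)
  q2 -> reaches accept state q2 (live)
  q3 -> reaches accept state q2 (live)
  q4 -> reaches accept state q2 (live)

None (all states can reach an accept state)


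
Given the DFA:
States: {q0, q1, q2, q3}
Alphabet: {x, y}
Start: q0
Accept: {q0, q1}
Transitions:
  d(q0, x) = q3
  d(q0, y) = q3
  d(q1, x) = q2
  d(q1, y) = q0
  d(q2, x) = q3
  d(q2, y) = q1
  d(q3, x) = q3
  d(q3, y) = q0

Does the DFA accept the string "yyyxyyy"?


Trace: q0 -> q3 -> q0 -> q3 -> q3 -> q0 -> q3 -> q0
Final state: q0
Accept states: {q0, q1}

Yes, accepted (final state q0 is an accept state)


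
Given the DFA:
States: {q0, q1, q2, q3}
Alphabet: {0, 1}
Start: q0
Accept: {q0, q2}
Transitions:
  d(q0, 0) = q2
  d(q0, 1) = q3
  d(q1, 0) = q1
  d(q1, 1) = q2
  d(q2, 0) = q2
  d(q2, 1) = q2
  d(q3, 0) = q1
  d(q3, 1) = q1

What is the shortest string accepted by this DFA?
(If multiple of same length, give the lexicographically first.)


BFS by string length (lex-first path to each state shown):
  len 0: q0<-""
Found accept state at length 0.

"" (empty string)


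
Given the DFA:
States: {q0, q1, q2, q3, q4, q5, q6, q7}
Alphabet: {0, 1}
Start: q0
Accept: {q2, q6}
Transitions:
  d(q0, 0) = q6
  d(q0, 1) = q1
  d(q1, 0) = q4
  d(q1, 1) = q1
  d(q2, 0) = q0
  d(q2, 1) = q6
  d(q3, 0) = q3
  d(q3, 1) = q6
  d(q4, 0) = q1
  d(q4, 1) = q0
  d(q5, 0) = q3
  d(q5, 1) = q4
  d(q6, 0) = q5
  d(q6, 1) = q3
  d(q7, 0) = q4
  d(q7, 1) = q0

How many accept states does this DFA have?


Accept states listed: {q2, q6}
Counting: q2(1) q6(2)

2


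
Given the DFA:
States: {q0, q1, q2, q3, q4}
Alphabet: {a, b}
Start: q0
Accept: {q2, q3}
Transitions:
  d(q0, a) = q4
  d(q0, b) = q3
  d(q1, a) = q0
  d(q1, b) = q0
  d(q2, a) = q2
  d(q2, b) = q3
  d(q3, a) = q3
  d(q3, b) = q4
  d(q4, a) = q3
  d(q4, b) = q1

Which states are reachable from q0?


BFS from q0:
  layer 0: {q0}
  layer 1: {q3, q4}
  layer 2: {q1}

{q0, q1, q3, q4}


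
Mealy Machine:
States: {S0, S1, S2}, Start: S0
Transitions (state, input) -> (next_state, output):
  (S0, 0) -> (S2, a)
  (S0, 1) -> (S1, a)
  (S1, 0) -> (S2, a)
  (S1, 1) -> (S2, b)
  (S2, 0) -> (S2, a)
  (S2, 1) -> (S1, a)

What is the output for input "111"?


Step-by-step:
  (S0, 1) -> (S1, a)
  (S1, 1) -> (S2, b)
  (S2, 1) -> (S1, a)

"aba"


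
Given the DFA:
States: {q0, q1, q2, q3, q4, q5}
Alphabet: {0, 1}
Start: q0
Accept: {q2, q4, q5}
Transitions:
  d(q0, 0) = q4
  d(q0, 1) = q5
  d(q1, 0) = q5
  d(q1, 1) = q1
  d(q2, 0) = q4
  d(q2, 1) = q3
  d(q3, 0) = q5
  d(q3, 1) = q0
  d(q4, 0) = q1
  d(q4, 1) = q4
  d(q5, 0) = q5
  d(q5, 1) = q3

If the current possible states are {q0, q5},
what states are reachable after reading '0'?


Apply transition on '0' from each current state:
  d(q0, 0) = q4
  d(q5, 0) = q5

{q4, q5}


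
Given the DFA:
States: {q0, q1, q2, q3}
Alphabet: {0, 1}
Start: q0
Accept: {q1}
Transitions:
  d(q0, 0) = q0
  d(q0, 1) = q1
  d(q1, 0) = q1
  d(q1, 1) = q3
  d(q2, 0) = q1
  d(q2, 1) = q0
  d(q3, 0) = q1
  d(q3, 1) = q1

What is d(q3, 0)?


Looking up transition d(q3, 0)

q1


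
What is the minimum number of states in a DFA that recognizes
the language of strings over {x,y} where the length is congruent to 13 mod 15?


States track (length) mod 15.
Need 15 states: one per remainder 0..14; accept = remainder 13.

15


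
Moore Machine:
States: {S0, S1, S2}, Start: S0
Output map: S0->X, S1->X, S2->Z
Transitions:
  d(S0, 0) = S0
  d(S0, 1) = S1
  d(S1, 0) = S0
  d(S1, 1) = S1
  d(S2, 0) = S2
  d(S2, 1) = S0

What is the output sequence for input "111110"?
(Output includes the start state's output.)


Start: S0 (output X)
  --1--> S1 (output X)
  --1--> S1 (output X)
  --1--> S1 (output X)
  --1--> S1 (output X)
  --1--> S1 (output X)
  --0--> S0 (output X)

"XXXXXXX"


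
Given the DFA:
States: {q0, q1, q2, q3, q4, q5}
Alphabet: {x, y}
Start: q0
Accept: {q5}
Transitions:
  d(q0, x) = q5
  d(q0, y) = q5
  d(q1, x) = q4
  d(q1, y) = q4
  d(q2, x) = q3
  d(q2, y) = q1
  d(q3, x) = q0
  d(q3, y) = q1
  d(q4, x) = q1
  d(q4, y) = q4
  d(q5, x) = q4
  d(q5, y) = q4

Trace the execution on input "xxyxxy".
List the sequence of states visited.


Input: xxyxxy
d(q0, x) = q5
d(q5, x) = q4
d(q4, y) = q4
d(q4, x) = q1
d(q1, x) = q4
d(q4, y) = q4


q0 -> q5 -> q4 -> q4 -> q1 -> q4 -> q4


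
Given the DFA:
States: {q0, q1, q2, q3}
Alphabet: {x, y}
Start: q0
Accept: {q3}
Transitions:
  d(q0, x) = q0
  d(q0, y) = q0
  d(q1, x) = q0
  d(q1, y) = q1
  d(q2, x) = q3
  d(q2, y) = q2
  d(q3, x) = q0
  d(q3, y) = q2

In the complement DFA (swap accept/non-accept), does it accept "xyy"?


Trace: q0 -> q0 -> q0 -> q0
Final: q0
Original accept: {q3}
Complement: q0 is not in original accept

Yes, complement accepts (original rejects)


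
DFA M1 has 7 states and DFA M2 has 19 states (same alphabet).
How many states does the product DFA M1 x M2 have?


Product construction pairs every M1 state with every M2 state.
7 * 19 = 133

133


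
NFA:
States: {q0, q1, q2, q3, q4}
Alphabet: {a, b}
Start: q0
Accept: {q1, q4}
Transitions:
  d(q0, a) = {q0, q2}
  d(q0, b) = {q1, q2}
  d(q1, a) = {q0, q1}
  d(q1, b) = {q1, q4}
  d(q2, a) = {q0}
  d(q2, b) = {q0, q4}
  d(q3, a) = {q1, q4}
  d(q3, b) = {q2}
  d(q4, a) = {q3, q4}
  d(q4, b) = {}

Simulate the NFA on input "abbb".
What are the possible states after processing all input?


Start: {q0}
  --a--> {q0, q2}
  --b--> {q0, q1, q2, q4}
  --b--> {q0, q1, q2, q4}
  --b--> {q0, q1, q2, q4}

{q0, q1, q2, q4}


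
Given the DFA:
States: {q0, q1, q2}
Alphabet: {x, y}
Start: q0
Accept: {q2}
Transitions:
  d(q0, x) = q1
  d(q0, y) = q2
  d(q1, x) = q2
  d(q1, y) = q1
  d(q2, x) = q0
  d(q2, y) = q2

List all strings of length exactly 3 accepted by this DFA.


All strings of length 3: 8 total
Accepted: 4

"xxy", "xyx", "yxy", "yyy"


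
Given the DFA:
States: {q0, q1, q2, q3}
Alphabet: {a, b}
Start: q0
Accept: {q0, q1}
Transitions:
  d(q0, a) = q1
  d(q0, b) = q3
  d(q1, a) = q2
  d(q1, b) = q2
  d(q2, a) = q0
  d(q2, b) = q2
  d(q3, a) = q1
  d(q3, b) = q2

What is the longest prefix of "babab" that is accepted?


Run the DFA, marking each prefix where the state is accepting:
  "" -> q0 [accept]
  "b" -> q3 [reject]
  "ba" -> q1 [accept]
  "bab" -> q2 [reject]
  "baba" -> q0 [accept]
  "babab" -> q3 [reject]

"baba"


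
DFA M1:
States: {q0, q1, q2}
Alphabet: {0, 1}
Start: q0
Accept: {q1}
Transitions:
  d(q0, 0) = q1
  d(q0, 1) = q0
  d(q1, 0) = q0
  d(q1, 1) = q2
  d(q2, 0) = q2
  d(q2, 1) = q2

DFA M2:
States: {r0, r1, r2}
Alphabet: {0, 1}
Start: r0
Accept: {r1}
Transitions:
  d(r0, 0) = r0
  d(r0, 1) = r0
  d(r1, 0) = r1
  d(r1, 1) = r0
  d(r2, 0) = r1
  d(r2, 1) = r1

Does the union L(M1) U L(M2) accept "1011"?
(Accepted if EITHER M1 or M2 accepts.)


M1: final=q2 accepted=False
M2: final=r0 accepted=False

No, union rejects (neither accepts)


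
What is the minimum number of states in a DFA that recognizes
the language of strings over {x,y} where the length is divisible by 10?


States track (length) mod 10.
Need 10 states: one per remainder 0..9; accept = remainder 0.

10


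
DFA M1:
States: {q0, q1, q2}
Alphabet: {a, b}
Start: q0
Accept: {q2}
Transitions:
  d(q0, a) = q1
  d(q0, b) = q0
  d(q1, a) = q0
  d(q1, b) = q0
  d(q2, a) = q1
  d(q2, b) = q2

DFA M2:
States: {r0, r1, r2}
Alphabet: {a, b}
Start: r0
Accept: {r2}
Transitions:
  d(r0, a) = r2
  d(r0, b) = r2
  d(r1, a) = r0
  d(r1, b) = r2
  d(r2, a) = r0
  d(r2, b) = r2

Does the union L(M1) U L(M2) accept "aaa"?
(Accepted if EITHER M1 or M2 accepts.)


M1: final=q1 accepted=False
M2: final=r2 accepted=True

Yes, union accepts


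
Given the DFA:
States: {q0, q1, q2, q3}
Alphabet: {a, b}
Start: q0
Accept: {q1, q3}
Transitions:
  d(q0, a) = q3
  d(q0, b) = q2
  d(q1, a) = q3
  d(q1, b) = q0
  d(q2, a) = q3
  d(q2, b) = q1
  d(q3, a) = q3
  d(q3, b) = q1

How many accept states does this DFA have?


Accept states listed: {q1, q3}
Counting: q1(1) q3(2)

2


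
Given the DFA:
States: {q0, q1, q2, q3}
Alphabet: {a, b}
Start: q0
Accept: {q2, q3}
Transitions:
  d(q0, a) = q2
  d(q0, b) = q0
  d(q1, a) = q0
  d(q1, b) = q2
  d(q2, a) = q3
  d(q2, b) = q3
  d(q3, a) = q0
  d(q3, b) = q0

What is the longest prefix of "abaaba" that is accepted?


Run the DFA, marking each prefix where the state is accepting:
  "" -> q0 [reject]
  "a" -> q2 [accept]
  "ab" -> q3 [accept]
  "aba" -> q0 [reject]
  "abaa" -> q2 [accept]
  "abaab" -> q3 [accept]
  "abaaba" -> q0 [reject]

"abaab"


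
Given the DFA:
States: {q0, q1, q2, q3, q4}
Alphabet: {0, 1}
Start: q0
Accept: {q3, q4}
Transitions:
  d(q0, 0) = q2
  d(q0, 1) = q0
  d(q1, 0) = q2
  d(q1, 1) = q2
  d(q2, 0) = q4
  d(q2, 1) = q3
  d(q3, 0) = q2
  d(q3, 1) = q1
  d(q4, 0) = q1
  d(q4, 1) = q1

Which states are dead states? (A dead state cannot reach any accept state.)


Forward reachability from each state:
  q0 -> reaches accept state q3 (live)
  q1 -> reaches accept state q3 (live)
  q2 -> reaches accept state q3 (live)
  q3 -> reaches accept state q3 (live)
  q4 -> reaches accept state q3 (live)

None (all states can reach an accept state)


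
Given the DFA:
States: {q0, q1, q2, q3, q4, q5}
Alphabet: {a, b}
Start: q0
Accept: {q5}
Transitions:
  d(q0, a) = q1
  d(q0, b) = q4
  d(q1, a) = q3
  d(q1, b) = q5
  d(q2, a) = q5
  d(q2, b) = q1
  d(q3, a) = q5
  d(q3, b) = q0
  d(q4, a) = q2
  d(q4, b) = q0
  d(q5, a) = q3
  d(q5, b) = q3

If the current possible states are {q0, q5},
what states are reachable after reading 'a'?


Apply transition on 'a' from each current state:
  d(q0, a) = q1
  d(q5, a) = q3

{q1, q3}


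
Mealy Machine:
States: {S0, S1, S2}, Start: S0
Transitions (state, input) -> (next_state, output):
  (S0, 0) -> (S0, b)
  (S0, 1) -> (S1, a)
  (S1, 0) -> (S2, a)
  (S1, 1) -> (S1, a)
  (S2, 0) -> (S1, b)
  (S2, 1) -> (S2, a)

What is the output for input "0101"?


Step-by-step:
  (S0, 0) -> (S0, b)
  (S0, 1) -> (S1, a)
  (S1, 0) -> (S2, a)
  (S2, 1) -> (S2, a)

"baaa"


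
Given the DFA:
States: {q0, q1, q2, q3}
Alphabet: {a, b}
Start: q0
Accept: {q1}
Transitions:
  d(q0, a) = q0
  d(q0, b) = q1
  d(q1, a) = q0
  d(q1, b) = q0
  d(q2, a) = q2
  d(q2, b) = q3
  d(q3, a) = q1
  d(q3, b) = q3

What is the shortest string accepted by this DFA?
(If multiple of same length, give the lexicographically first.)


BFS by string length (lex-first path to each state shown):
  len 0: q0<-""
  len 1: q0<-"a", q1<-"b"
Found accept state at length 1.

"b"


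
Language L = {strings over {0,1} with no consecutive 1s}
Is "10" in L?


'11' does not occur

Yes, "10" is in L


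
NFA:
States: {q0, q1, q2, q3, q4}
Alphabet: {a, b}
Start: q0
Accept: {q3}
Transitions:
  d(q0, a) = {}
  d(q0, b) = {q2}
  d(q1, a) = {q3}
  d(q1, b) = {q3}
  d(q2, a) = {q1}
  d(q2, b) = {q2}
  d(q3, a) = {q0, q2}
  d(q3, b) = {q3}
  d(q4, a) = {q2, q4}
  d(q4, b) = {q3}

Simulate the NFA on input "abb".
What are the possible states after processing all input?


Start: {q0}
  --a--> {}
  --b--> {}
  --b--> {}

{} (empty set, no valid transitions)


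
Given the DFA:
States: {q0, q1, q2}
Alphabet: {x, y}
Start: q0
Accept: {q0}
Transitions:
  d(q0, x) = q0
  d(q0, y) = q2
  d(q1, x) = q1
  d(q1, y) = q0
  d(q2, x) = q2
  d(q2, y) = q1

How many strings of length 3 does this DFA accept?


Enumerating all length-3 strings:
  "xxx" -> q0 [accept]
  "xxy" -> q2 [reject]
  "xyx" -> q2 [reject]
  "xyy" -> q1 [reject]
  "yxx" -> q2 [reject]
  "yxy" -> q1 [reject]
  "yyx" -> q1 [reject]
  "yyy" -> q0 [accept]

2 out of 8


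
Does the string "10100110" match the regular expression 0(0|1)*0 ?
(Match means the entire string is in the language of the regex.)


|string| = 8; first = '1'; last = '0'

No, "10100110" does not match 0(0|1)*0


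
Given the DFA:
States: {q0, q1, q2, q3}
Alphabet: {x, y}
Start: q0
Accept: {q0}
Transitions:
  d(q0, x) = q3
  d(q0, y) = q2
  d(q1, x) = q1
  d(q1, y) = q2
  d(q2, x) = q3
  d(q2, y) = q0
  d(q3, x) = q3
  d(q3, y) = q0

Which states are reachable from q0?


BFS from q0:
  layer 0: {q0}
  layer 1: {q2, q3}

{q0, q2, q3}


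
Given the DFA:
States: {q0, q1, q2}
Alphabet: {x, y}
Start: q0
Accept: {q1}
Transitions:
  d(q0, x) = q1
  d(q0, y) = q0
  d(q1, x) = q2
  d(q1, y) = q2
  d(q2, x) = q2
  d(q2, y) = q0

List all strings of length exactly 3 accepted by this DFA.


All strings of length 3: 8 total
Accepted: 1

"yyx"


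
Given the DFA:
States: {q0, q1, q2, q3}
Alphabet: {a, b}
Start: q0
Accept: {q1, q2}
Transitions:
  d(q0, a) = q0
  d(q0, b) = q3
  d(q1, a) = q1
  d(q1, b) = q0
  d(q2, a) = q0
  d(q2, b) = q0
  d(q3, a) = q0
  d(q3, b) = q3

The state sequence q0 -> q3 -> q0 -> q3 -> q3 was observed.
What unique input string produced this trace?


Trace back each transition to find the symbol:
  q0 --[b]--> q3
  q3 --[a]--> q0
  q0 --[b]--> q3
  q3 --[b]--> q3

"babb"


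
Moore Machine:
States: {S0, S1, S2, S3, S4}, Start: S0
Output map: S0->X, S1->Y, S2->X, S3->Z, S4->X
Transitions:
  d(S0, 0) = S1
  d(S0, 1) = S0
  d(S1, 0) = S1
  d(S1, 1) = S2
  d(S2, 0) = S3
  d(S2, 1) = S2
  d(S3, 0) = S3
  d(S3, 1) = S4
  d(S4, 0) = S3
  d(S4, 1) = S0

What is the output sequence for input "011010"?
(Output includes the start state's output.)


Start: S0 (output X)
  --0--> S1 (output Y)
  --1--> S2 (output X)
  --1--> S2 (output X)
  --0--> S3 (output Z)
  --1--> S4 (output X)
  --0--> S3 (output Z)

"XYXXZXZ"


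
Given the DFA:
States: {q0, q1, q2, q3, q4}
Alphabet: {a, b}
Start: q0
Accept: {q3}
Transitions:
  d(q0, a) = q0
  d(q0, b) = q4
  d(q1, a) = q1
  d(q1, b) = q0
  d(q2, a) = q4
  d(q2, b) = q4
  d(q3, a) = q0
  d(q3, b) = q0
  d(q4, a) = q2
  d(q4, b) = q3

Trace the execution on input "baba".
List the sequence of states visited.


Input: baba
d(q0, b) = q4
d(q4, a) = q2
d(q2, b) = q4
d(q4, a) = q2


q0 -> q4 -> q2 -> q4 -> q2


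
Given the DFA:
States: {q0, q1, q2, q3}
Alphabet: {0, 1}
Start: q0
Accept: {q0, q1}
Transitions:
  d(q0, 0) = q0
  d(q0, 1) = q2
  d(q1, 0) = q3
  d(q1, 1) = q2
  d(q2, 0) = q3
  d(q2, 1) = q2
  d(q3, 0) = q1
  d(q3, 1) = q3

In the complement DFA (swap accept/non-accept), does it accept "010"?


Trace: q0 -> q0 -> q2 -> q3
Final: q3
Original accept: {q0, q1}
Complement: q3 is not in original accept

Yes, complement accepts (original rejects)


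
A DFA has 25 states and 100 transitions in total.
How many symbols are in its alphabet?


Each state has exactly one transition per symbol.
|alphabet| = transitions / states = 100 / 25 = 4

4


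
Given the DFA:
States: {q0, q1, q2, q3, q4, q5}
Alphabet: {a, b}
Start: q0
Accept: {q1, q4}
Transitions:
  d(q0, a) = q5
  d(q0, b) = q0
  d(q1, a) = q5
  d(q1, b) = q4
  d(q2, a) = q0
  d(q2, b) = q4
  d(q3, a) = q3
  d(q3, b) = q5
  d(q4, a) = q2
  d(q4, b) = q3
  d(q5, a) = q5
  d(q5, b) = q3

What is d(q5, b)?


Looking up transition d(q5, b)

q3


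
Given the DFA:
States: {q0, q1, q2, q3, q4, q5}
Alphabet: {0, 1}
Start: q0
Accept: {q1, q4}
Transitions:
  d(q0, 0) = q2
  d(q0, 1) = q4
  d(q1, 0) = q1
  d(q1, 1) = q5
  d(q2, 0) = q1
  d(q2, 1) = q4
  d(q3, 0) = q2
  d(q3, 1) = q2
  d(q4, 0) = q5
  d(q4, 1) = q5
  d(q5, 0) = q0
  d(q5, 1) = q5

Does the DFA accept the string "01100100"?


Trace: q0 -> q2 -> q4 -> q5 -> q0 -> q2 -> q4 -> q5 -> q0
Final state: q0
Accept states: {q1, q4}

No, rejected (final state q0 is not an accept state)


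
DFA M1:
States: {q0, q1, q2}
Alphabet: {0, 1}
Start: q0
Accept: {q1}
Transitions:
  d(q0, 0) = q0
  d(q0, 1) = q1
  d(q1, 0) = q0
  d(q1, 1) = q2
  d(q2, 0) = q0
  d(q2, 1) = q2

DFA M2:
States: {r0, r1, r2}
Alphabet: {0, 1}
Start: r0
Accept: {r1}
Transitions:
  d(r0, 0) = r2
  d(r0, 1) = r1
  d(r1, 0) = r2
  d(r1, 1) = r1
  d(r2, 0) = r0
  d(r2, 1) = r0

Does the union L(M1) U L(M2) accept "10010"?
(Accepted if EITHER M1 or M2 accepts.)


M1: final=q0 accepted=False
M2: final=r2 accepted=False

No, union rejects (neither accepts)


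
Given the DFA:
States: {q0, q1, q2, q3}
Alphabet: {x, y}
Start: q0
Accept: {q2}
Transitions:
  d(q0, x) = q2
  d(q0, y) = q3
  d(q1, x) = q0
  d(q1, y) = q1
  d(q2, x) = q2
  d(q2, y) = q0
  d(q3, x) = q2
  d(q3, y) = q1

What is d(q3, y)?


Looking up transition d(q3, y)

q1


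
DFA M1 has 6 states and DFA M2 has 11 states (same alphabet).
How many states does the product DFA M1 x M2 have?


Product construction pairs every M1 state with every M2 state.
6 * 11 = 66

66


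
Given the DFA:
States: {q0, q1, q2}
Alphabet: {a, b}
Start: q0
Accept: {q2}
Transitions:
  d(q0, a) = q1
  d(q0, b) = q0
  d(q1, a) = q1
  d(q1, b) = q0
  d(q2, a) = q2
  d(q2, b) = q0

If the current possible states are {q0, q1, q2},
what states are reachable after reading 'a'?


Apply transition on 'a' from each current state:
  d(q0, a) = q1
  d(q1, a) = q1
  d(q2, a) = q2

{q1, q2}


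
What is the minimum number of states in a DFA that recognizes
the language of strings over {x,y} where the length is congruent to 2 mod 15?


States track (length) mod 15.
Need 15 states: one per remainder 0..14; accept = remainder 2.

15


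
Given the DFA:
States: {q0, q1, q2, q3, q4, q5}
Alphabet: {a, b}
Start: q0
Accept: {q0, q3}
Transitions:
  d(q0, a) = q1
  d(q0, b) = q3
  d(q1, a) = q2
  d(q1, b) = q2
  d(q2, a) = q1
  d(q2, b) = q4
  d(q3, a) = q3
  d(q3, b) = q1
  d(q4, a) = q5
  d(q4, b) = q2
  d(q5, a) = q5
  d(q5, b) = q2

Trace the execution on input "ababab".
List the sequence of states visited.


Input: ababab
d(q0, a) = q1
d(q1, b) = q2
d(q2, a) = q1
d(q1, b) = q2
d(q2, a) = q1
d(q1, b) = q2


q0 -> q1 -> q2 -> q1 -> q2 -> q1 -> q2


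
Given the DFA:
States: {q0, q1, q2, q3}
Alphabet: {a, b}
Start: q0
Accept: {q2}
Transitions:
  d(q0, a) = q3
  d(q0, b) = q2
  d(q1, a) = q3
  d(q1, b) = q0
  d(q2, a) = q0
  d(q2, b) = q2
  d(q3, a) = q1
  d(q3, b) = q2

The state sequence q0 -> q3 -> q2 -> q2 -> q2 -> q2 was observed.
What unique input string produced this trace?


Trace back each transition to find the symbol:
  q0 --[a]--> q3
  q3 --[b]--> q2
  q2 --[b]--> q2
  q2 --[b]--> q2
  q2 --[b]--> q2

"abbbb"


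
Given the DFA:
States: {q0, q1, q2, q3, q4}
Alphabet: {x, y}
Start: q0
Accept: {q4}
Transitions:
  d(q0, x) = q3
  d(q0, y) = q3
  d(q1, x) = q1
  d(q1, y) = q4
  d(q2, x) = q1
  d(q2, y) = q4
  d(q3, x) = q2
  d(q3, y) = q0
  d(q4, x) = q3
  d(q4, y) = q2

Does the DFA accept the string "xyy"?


Trace: q0 -> q3 -> q0 -> q3
Final state: q3
Accept states: {q4}

No, rejected (final state q3 is not an accept state)


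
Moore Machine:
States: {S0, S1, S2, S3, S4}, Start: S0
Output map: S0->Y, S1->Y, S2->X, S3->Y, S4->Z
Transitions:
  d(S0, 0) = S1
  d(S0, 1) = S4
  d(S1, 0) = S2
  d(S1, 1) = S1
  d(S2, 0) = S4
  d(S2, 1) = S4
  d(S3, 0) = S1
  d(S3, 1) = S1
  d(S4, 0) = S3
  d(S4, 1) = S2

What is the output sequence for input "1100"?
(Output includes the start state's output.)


Start: S0 (output Y)
  --1--> S4 (output Z)
  --1--> S2 (output X)
  --0--> S4 (output Z)
  --0--> S3 (output Y)

"YZXZY"


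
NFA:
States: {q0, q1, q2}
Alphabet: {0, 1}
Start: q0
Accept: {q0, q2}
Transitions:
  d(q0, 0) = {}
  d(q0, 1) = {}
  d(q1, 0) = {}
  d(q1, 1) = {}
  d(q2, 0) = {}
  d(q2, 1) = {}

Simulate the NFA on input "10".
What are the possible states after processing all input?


Start: {q0}
  --1--> {}
  --0--> {}

{} (empty set, no valid transitions)


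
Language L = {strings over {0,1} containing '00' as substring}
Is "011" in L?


'00' does not occur

No, "011" is not in L


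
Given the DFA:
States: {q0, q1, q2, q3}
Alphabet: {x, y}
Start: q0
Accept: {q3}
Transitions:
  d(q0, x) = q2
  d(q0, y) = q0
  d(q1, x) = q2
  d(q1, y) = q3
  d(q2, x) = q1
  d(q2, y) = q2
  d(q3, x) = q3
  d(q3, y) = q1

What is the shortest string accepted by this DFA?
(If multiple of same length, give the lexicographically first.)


BFS by string length (lex-first path to each state shown):
  len 0: q0<-""
  len 1: q0<-"y", q2<-"x"
  len 2: q0<-"yy", q1<-"xx", q2<-"xy"
  len 3: q0<-"yyy", q1<-"xyx", q2<-"xxx", q3<-"xxy"
Found accept state at length 3.

"xxy"


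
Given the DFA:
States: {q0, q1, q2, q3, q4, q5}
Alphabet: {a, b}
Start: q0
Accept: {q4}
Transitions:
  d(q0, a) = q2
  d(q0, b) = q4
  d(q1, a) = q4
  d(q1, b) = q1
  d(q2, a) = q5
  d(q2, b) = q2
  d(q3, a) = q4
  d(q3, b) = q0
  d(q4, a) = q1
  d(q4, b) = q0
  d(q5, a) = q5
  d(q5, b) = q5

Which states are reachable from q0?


BFS from q0:
  layer 0: {q0}
  layer 1: {q2, q4}
  layer 2: {q1, q5}

{q0, q1, q2, q4, q5}


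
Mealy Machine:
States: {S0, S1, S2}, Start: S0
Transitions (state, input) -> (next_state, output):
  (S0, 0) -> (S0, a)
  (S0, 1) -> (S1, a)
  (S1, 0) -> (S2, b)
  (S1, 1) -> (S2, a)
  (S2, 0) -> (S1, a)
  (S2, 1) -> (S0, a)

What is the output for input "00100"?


Step-by-step:
  (S0, 0) -> (S0, a)
  (S0, 0) -> (S0, a)
  (S0, 1) -> (S1, a)
  (S1, 0) -> (S2, b)
  (S2, 0) -> (S1, a)

"aaaba"


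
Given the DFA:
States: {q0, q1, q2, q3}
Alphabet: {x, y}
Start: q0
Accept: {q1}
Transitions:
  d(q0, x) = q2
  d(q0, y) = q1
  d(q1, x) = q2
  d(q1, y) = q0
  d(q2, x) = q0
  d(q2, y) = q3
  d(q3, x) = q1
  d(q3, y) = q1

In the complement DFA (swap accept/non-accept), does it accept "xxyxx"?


Trace: q0 -> q2 -> q0 -> q1 -> q2 -> q0
Final: q0
Original accept: {q1}
Complement: q0 is not in original accept

Yes, complement accepts (original rejects)
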